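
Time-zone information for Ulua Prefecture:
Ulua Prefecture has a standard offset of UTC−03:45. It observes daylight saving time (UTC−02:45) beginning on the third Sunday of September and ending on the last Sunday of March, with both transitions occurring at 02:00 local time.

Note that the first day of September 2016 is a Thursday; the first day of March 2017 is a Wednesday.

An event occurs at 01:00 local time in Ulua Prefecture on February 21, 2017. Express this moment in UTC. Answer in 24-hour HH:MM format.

1 September 2016 is a Thursday, so the first Sunday is September 4 and the third is September 18.
1 March 2017 is a Wednesday, so Sundays fall on 5, 12, 19, 26; the last is March 26.
Daylight saving runs 18 September 2016 – 26 March 2017; February 21, 2017 is inside that window, so Ulua Prefecture is at UTC−02:45.
01:00 local + 2h45m = 03:45 UTC.

03:45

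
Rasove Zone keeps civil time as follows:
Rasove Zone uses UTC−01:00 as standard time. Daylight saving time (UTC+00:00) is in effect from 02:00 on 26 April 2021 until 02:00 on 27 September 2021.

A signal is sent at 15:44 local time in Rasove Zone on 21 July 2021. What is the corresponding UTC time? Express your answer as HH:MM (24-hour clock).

15:44

21 July 2021 lies within the daylight-saving period (26 April – 27 September), so Rasove Zone is on daylight time, UTC+00:00.
15:44 local − 0h = 15:44 UTC.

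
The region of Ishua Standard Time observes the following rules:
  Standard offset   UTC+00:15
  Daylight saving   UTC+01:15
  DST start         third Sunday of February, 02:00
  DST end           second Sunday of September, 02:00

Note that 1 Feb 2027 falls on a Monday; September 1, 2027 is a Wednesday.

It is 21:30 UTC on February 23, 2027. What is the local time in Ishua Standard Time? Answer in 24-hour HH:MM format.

1 February 2027 is a Monday, so the first Sunday is February 7 and the third is February 21.
1 September 2027 is a Wednesday, so the first Sunday is September 5 and the second is September 12.
At the standard offset (UTC+00:15), 21:30 UTC + 0h15m = 21:45 Ishua Standard Time standard time.
The standard-time date in Ishua Standard Time, February 23, 2027, lies within the daylight-saving period (21 February – 12 September), so Ishua Standard Time is on daylight time, UTC+01:15.
21:30 UTC + 1h15m = 22:45 local.

22:45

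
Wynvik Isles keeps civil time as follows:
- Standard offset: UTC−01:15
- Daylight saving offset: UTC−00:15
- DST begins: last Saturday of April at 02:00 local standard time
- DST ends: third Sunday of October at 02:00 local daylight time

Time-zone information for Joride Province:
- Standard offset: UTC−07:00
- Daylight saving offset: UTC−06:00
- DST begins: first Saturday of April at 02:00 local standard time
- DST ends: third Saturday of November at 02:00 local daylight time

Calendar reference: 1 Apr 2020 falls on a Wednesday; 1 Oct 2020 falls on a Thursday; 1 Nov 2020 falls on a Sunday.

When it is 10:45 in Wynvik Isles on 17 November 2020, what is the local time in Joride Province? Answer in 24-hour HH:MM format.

1 April 2020 is a Wednesday, so Saturdays fall on 4, 11, 18, 25; the last is April 25.
1 October 2020 is a Thursday, so the first Sunday is October 4 and the third is October 18.
Daylight saving runs 25 April – 18 October; 17 November 2020 is outside that window, so Wynvik Isles is on standard time at UTC−01:15.
10:45 Wynvik Isles + 1h15m = 12:00 UTC.
1 April 2020 is a Wednesday, so the first Saturday is April 4.
1 November 2020 is a Sunday, so the first Saturday is November 7 and the third is November 21.
At the standard offset (UTC−07:00), 12:00 UTC − 7h = 05:00 Joride Province standard time.
Daylight saving runs 4 April – 21 November; the standard-time date in Joride Province, 17 November 2020, is inside that window, so Joride Province is at UTC−06:00.
12:00 UTC − 6h = 06:00 Joride Province.

06:00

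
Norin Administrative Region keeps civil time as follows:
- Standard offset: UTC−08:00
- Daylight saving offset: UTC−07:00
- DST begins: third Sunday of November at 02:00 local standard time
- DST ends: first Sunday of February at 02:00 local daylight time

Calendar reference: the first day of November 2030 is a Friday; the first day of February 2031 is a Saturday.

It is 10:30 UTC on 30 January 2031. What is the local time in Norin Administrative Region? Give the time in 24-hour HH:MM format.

03:30

1 November 2030 is a Friday, so the first Sunday is November 3 and the third is November 17.
1 February 2031 is a Saturday, so the first Sunday is February 2.
At the standard offset (UTC−08:00), 10:30 UTC − 8h = 02:30 Norin Administrative Region standard time.
The standard-time date in Norin Administrative Region, 30 January 2031, falls between 17 November 2030 and 2 February 2031, so daylight saving is in effect and Norin Administrative Region is at UTC−07:00.
10:30 UTC − 7h = 03:30 local.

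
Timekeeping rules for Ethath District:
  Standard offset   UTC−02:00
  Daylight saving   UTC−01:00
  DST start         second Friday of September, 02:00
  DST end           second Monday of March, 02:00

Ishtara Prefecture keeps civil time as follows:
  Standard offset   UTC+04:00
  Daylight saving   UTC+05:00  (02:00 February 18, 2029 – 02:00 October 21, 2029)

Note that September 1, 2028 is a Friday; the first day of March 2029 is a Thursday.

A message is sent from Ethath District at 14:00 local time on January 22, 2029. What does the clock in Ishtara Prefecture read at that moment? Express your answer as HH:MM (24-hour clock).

1 September 2028 is a Friday, so the first Friday is September 1 and the second is September 8.
1 March 2029 is a Thursday, so the first Monday is March 5 and the second is March 12.
January 22, 2029 falls between 8 September 2028 and 12 March 2029, so daylight saving is in effect and Ethath District is at UTC−01:00.
14:00 Ethath District + 1h = 15:00 UTC.
At the standard offset (UTC+04:00), 15:00 UTC + 4h = 19:00 Ishtara Prefecture standard time.
The standard-time date in Ishtara Prefecture, January 22, 2029, is outside the daylight-saving period (18 February – 21 October), so Ishtara Prefecture is on standard time, UTC+04:00.
15:00 UTC + 4h = 19:00 Ishtara Prefecture.

19:00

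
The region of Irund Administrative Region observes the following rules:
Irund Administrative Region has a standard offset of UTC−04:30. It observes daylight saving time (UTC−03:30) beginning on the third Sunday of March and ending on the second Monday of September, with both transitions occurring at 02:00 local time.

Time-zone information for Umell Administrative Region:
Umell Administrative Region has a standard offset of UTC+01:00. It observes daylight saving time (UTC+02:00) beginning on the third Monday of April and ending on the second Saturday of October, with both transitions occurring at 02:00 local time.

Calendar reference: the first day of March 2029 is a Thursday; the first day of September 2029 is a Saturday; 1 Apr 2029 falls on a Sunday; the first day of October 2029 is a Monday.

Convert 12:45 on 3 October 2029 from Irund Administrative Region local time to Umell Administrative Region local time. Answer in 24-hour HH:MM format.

1 March 2029 is a Thursday, so the first Sunday is March 4 and the third is March 18.
1 September 2029 is a Saturday, so the first Monday is September 3 and the second is September 10.
Daylight saving runs 18 March – 10 September; 3 October 2029 is outside that window, so Irund Administrative Region is on standard time at UTC−04:30.
12:45 Irund Administrative Region + 4h30m = 17:15 UTC.
1 April 2029 is a Sunday, so the first Monday is April 2 and the third is April 16.
1 October 2029 is a Monday, so the first Saturday is October 6 and the second is October 13.
At the standard offset (UTC+01:00), 17:15 UTC + 1h = 18:15 Umell Administrative Region standard time.
Daylight saving runs 16 April – 13 October; the standard-time date in Umell Administrative Region, 3 October 2029, is inside that window, so Umell Administrative Region is at UTC+02:00.
17:15 UTC + 2h = 19:15 Umell Administrative Region.

19:15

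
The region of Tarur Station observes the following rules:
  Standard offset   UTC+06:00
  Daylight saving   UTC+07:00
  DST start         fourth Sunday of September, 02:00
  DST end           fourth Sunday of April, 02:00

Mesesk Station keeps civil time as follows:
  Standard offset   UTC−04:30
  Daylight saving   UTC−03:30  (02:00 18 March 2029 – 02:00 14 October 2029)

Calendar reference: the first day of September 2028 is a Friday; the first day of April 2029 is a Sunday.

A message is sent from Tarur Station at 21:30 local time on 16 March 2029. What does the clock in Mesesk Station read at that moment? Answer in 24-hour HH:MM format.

10:00

1 September 2028 is a Friday, so the first Sunday is September 3 and the fourth is September 24.
1 April 2029 is a Sunday, so the first Sunday is April 1 and the fourth is April 22.
16 March 2029 falls between 24 September 2028 and 22 April 2029, so daylight saving is in effect and Tarur Station is at UTC+07:00.
21:30 Tarur Station − 7h = 14:30 UTC.
At the standard offset (UTC−04:30), 14:30 UTC − 4h30m = 10:00 Mesesk Station standard time.
The standard-time date in Mesesk Station, 16 March 2029, does not fall between 18 March and 14 October, so daylight saving is not in effect and Mesesk Station is at UTC−04:30.
14:30 UTC − 4h30m = 10:00 Mesesk Station.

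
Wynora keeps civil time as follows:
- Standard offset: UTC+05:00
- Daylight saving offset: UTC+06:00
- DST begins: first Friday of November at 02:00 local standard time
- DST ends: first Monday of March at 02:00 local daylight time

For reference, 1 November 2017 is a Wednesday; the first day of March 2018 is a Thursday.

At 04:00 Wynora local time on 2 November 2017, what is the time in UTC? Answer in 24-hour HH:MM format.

23:00

1 November 2017 is a Wednesday, so the first Friday is November 3.
1 March 2018 is a Thursday, so the first Monday is March 5.
2 November 2017 is outside the daylight-saving period (3 November 2017 – 5 March 2018), so Wynora is on standard time, UTC+05:00.
04:00 local − 5h = 23:00 UTC (rolling into the previous day, 1 November 2017).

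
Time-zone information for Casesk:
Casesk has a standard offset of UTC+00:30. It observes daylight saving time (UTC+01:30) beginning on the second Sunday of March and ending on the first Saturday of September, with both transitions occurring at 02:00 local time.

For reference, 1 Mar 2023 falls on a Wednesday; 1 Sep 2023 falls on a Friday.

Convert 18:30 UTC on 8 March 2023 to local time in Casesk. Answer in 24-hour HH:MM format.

19:00

1 March 2023 is a Wednesday, so the first Sunday is March 5 and the second is March 12.
1 September 2023 is a Friday, so the first Saturday is September 2.
At the standard offset (UTC+00:30), 18:30 UTC + 0h30m = 19:00 Casesk standard time.
The standard-time date in Casesk, 8 March 2023, is outside the daylight-saving period (12 March – 2 September), so Casesk is on standard time, UTC+00:30.
18:30 UTC + 0h30m = 19:00 local.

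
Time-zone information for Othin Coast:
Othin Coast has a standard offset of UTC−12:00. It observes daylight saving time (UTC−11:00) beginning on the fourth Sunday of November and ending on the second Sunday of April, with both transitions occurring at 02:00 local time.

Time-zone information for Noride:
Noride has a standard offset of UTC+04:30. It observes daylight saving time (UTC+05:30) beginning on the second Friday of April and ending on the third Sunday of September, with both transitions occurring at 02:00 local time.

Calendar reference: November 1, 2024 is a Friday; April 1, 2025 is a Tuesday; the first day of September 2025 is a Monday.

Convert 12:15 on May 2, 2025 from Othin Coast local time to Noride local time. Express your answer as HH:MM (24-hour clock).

05:45

1 November 2024 is a Friday, so the first Sunday is November 3 and the fourth is November 24.
1 April 2025 is a Tuesday, so the first Sunday is April 6 and the second is April 13.
May 2, 2025 is outside the daylight-saving period (24 November 2024 – 13 April 2025), so Othin Coast is on standard time, UTC−12:00.
12:15 Othin Coast + 12h = 00:15 UTC (rolling into the next day, 3 May 2025).
1 April 2025 is a Tuesday, so the first Friday is April 4 and the second is April 11.
1 September 2025 is a Monday, so the first Sunday is September 7 and the third is September 21.
At the standard offset (UTC+04:30), 00:15 UTC + 4h30m = 04:45 Noride standard time.
The standard-time date in Noride, May 3, 2025, lies within the daylight-saving period (11 April – 21 September), so Noride is on daylight time, UTC+05:30.
00:15 UTC + 5h30m = 05:45 Noride.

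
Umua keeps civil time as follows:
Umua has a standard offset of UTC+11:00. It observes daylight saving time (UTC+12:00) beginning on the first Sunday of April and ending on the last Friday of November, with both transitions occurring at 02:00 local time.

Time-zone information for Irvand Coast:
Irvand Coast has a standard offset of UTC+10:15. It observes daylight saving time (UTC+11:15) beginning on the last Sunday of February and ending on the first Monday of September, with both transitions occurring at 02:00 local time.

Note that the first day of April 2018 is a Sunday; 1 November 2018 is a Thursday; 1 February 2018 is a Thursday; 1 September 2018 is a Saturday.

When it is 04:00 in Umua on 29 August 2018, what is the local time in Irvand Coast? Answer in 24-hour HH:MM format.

03:15

1 April 2018 is a Sunday, so the first Sunday is April 1.
1 November 2018 is a Thursday, so Fridays fall on 2, 9, 16, 23, 30; the last is November 30.
29 August 2018 lies within the daylight-saving period (1 April – 30 November), so Umua is on daylight time, UTC+12:00.
04:00 Umua − 12h = 16:00 UTC (rolling into the previous day, 28 August 2018).
1 February 2018 is a Thursday, so Sundays fall on 4, 11, 18, 25; the last is February 25.
1 September 2018 is a Saturday, so the first Monday is September 3.
At the standard offset (UTC+10:15), 16:00 UTC + 10h15m = 02:15 Irvand Coast standard time (rolling into the next day, 29 August 2018).
The standard-time date in Irvand Coast, 29 August 2018, lies within the daylight-saving period (25 February – 3 September), so Irvand Coast is on daylight time, UTC+11:15.
16:00 UTC + 11h15m = 03:15 Irvand Coast (rolling into the next day, 29 August 2018).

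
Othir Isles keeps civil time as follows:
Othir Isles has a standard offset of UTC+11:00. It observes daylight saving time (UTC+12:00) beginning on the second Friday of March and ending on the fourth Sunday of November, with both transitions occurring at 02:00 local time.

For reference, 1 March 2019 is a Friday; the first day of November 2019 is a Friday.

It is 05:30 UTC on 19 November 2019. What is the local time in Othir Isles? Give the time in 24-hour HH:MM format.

17:30

1 March 2019 is a Friday, so the first Friday is March 1 and the second is March 8.
1 November 2019 is a Friday, so the first Sunday is November 3 and the fourth is November 24.
At the standard offset (UTC+11:00), 05:30 UTC + 11h = 16:30 Othir Isles standard time.
Daylight saving runs 8 March – 24 November; the standard-time date in Othir Isles, 19 November 2019, is inside that window, so Othir Isles is at UTC+12:00.
05:30 UTC + 12h = 17:30 local.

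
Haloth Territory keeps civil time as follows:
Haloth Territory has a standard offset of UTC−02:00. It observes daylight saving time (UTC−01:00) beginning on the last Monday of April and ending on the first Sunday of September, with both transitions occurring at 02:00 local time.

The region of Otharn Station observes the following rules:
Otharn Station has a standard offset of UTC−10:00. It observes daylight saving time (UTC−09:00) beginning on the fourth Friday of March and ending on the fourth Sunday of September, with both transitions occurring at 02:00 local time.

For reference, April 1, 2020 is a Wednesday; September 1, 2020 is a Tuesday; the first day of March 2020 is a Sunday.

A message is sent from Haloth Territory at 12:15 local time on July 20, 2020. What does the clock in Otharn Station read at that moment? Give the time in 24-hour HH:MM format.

04:15

1 April 2020 is a Wednesday, so Mondays fall on 6, 13, 20, 27; the last is April 27.
1 September 2020 is a Tuesday, so the first Sunday is September 6.
July 20, 2020 falls between 27 April and 6 September, so daylight saving is in effect and Haloth Territory is at UTC−01:00.
12:15 Haloth Territory + 1h = 13:15 UTC.
1 March 2020 is a Sunday, so the first Friday is March 6 and the fourth is March 27.
1 September 2020 is a Tuesday, so the first Sunday is September 6 and the fourth is September 27.
At the standard offset (UTC−10:00), 13:15 UTC − 10h = 03:15 Otharn Station standard time.
Daylight saving runs 27 March – 27 September; the standard-time date in Otharn Station, July 20, 2020, is inside that window, so Otharn Station is at UTC−09:00.
13:15 UTC − 9h = 04:15 Otharn Station.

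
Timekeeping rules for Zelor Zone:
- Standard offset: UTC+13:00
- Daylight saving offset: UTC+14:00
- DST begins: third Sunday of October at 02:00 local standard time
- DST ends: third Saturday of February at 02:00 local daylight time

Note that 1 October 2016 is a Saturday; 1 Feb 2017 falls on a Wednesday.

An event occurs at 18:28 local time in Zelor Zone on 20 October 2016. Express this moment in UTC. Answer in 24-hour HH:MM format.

1 October 2016 is a Saturday, so the first Sunday is October 2 and the third is October 16.
1 February 2017 is a Wednesday, so the first Saturday is February 4 and the third is February 18.
20 October 2016 lies within the daylight-saving period (16 October 2016 – 18 February 2017), so Zelor Zone is on daylight time, UTC+14:00.
18:28 local − 14h = 04:28 UTC.

04:28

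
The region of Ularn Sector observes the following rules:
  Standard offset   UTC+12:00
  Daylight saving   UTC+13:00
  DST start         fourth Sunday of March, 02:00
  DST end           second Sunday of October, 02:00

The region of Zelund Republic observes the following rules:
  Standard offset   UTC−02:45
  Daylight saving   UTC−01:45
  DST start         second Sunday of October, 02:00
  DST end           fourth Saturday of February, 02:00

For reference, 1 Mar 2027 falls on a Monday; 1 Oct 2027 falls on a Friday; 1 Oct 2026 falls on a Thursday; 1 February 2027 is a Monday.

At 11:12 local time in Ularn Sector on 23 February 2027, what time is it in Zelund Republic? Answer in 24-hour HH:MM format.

1 March 2027 is a Monday, so the first Sunday is March 7 and the fourth is March 28.
1 October 2027 is a Friday, so the first Sunday is October 3 and the second is October 10.
23 February 2027 does not fall between 28 March and 10 October, so daylight saving is not in effect and Ularn Sector is at UTC+12:00.
11:12 Ularn Sector − 12h = 23:12 UTC (rolling into the previous day, 22 February 2027).
1 October 2026 is a Thursday, so the first Sunday is October 4 and the second is October 11.
1 February 2027 is a Monday, so the first Saturday is February 6 and the fourth is February 27.
At the standard offset (UTC−02:45), 23:12 UTC − 2h45m = 20:27 Zelund Republic standard time.
The standard-time date in Zelund Republic, 22 February 2027, falls between 11 October 2026 and 27 February 2027, so daylight saving is in effect and Zelund Republic is at UTC−01:45.
23:12 UTC − 1h45m = 21:27 Zelund Republic.

21:27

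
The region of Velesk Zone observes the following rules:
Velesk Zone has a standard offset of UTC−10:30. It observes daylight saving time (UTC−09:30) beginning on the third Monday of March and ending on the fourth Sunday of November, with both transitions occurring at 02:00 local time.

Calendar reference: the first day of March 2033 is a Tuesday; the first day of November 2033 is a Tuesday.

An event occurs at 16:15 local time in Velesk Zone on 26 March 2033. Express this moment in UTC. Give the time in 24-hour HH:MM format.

1 March 2033 is a Tuesday, so the first Monday is March 7 and the third is March 21.
1 November 2033 is a Tuesday, so the first Sunday is November 6 and the fourth is November 27.
26 March 2033 lies within the daylight-saving period (21 March – 27 November), so Velesk Zone is on daylight time, UTC−09:30.
16:15 local + 9h30m = 01:45 UTC (rolling into the next day, 27 March 2033).

01:45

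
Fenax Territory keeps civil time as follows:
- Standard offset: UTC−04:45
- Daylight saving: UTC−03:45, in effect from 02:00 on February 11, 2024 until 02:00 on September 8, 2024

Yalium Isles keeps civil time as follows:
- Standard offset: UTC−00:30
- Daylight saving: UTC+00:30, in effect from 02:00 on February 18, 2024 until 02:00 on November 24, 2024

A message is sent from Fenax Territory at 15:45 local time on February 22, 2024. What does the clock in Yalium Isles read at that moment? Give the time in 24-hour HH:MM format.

Daylight saving runs 11 February – 8 September; February 22, 2024 is inside that window, so Fenax Territory is at UTC−03:45.
15:45 Fenax Territory + 3h45m = 19:30 UTC.
At the standard offset (UTC−00:30), 19:30 UTC − 0h30m = 19:00 Yalium Isles standard time.
The standard-time date in Yalium Isles, February 22, 2024, falls between 18 February and 24 November, so daylight saving is in effect and Yalium Isles is at UTC+00:30.
19:30 UTC + 0h30m = 20:00 Yalium Isles.

20:00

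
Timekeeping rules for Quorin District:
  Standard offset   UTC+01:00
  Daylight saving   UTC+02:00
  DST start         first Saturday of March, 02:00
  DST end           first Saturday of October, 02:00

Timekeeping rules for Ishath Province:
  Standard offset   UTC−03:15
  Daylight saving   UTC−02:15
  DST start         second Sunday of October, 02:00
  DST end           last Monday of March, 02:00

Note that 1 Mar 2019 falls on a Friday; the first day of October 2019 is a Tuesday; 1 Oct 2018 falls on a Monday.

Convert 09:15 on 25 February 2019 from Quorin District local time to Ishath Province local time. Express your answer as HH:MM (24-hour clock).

06:00

1 March 2019 is a Friday, so the first Saturday is March 2.
1 October 2019 is a Tuesday, so the first Saturday is October 5.
25 February 2019 is outside the daylight-saving period (2 March – 5 October), so Quorin District is on standard time, UTC+01:00.
09:15 Quorin District − 1h = 08:15 UTC.
1 October 2018 is a Monday, so the first Sunday is October 7 and the second is October 14.
1 March 2019 is a Friday, so Mondays fall on 4, 11, 18, 25; the last is March 25.
At the standard offset (UTC−03:15), 08:15 UTC − 3h15m = 05:00 Ishath Province standard time.
The standard-time date in Ishath Province, 25 February 2019, lies within the daylight-saving period (14 October 2018 – 25 March 2019), so Ishath Province is on daylight time, UTC−02:15.
08:15 UTC − 2h15m = 06:00 Ishath Province.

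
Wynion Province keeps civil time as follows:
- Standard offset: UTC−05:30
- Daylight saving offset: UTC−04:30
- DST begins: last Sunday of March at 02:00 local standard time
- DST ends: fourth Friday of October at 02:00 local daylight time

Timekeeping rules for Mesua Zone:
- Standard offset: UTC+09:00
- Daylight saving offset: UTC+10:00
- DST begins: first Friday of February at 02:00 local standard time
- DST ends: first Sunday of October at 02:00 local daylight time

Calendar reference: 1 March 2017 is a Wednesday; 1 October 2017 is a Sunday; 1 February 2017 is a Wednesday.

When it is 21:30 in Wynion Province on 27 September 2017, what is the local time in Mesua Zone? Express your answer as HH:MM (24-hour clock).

12:00

1 March 2017 is a Wednesday, so Sundays fall on 5, 12, 19, 26; the last is March 26.
1 October 2017 is a Sunday, so the first Friday is October 6 and the fourth is October 27.
27 September 2017 lies within the daylight-saving period (26 March – 27 October), so Wynion Province is on daylight time, UTC−04:30.
21:30 Wynion Province + 4h30m = 02:00 UTC (rolling into the next day, 28 September 2017).
1 February 2017 is a Wednesday, so the first Friday is February 3.
1 October 2017 is a Sunday, so the first Sunday is October 1.
At the standard offset (UTC+09:00), 02:00 UTC + 9h = 11:00 Mesua Zone standard time.
Daylight saving runs 3 February – 1 October; the standard-time date in Mesua Zone, 28 September 2017, is inside that window, so Mesua Zone is at UTC+10:00.
02:00 UTC + 10h = 12:00 Mesua Zone.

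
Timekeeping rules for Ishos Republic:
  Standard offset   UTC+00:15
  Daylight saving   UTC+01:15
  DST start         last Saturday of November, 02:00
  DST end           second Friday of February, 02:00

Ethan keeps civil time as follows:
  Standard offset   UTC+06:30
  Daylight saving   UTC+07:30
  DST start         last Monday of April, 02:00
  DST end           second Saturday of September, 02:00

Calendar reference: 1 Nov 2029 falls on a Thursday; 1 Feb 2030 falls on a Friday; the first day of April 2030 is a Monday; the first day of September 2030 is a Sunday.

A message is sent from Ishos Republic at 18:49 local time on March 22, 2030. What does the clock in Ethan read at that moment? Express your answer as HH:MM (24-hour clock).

1 November 2029 is a Thursday, so Saturdays fall on 3, 10, 17, 24; the last is November 24.
1 February 2030 is a Friday, so the first Friday is February 1 and the second is February 8.
Daylight saving runs 24 November 2029 – 8 February 2030; March 22, 2030 is outside that window, so Ishos Republic is on standard time at UTC+00:15.
18:49 Ishos Republic − 0h15m = 18:34 UTC.
1 April 2030 is a Monday, so Mondays fall on 1, 8, 15, 22, 29; the last is April 29.
1 September 2030 is a Sunday, so the first Saturday is September 7 and the second is September 14.
At the standard offset (UTC+06:30), 18:34 UTC + 6h30m = 01:04 Ethan standard time (rolling into the next day, 23 March 2030).
The standard-time date in Ethan, March 23, 2030, does not fall between 29 April and 14 September, so daylight saving is not in effect and Ethan is at UTC+06:30.
18:34 UTC + 6h30m = 01:04 Ethan (rolling into the next day, 23 March 2030).

01:04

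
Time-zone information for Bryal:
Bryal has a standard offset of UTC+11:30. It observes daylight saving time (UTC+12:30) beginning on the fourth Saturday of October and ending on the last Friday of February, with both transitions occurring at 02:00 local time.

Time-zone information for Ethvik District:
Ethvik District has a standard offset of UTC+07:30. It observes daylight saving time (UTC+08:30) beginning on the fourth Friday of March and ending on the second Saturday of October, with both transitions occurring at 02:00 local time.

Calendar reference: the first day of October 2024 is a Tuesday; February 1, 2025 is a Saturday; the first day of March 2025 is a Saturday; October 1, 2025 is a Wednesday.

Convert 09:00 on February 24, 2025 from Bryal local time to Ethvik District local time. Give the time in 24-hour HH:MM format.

1 October 2024 is a Tuesday, so the first Saturday is October 5 and the fourth is October 26.
1 February 2025 is a Saturday, so Fridays fall on 7, 14, 21, 28; the last is February 28.
February 24, 2025 falls between 26 October 2024 and 28 February 2025, so daylight saving is in effect and Bryal is at UTC+12:30.
09:00 Bryal − 12h30m = 20:30 UTC (rolling into the previous day, 23 February 2025).
1 March 2025 is a Saturday, so the first Friday is March 7 and the fourth is March 28.
1 October 2025 is a Wednesday, so the first Saturday is October 4 and the second is October 11.
At the standard offset (UTC+07:30), 20:30 UTC + 7h30m = 04:00 Ethvik District standard time (rolling into the next day, 24 February 2025).
Daylight saving runs 28 March – 11 October; the standard-time date in Ethvik District, February 24, 2025, is outside that window, so Ethvik District is on standard time at UTC+07:30.
20:30 UTC + 7h30m = 04:00 Ethvik District (rolling into the next day, 24 February 2025).

04:00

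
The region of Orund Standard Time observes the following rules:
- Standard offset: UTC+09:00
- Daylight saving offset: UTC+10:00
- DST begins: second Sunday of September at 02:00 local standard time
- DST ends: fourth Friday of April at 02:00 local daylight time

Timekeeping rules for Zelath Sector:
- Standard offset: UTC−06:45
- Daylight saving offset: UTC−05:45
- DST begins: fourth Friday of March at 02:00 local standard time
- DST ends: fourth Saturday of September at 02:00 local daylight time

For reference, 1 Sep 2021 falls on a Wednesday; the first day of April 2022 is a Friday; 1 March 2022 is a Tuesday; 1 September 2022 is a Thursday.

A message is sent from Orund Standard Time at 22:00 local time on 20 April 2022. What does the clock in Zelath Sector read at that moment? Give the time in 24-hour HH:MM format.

1 September 2021 is a Wednesday, so the first Sunday is September 5 and the second is September 12.
1 April 2022 is a Friday, so the first Friday is April 1 and the fourth is April 22.
20 April 2022 lies within the daylight-saving period (12 September 2021 – 22 April 2022), so Orund Standard Time is on daylight time, UTC+10:00.
22:00 Orund Standard Time − 10h = 12:00 UTC.
1 March 2022 is a Tuesday, so the first Friday is March 4 and the fourth is March 25.
1 September 2022 is a Thursday, so the first Saturday is September 3 and the fourth is September 24.
At the standard offset (UTC−06:45), 12:00 UTC − 6h45m = 05:15 Zelath Sector standard time.
Daylight saving runs 25 March – 24 September; the standard-time date in Zelath Sector, 20 April 2022, is inside that window, so Zelath Sector is at UTC−05:45.
12:00 UTC − 5h45m = 06:15 Zelath Sector.

06:15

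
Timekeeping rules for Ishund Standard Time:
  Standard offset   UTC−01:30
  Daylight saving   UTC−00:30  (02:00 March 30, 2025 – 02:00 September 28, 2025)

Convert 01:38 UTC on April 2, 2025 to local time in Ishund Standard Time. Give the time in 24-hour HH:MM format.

At the standard offset (UTC−01:30), 01:38 UTC − 1h30m = 00:08 Ishund Standard Time standard time.
Daylight saving runs 30 March – 28 September; the standard-time date in Ishund Standard Time, April 2, 2025, is inside that window, so Ishund Standard Time is at UTC−00:30.
01:38 UTC − 0h30m = 01:08 local.

01:08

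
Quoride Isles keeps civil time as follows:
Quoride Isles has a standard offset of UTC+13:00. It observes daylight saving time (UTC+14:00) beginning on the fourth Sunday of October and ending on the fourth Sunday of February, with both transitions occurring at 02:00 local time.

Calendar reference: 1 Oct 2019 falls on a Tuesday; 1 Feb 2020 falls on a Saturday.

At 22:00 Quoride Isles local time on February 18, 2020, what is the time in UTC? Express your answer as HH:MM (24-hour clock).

08:00

1 October 2019 is a Tuesday, so the first Sunday is October 6 and the fourth is October 27.
1 February 2020 is a Saturday, so the first Sunday is February 2 and the fourth is February 23.
Daylight saving runs 27 October 2019 – 23 February 2020; February 18, 2020 is inside that window, so Quoride Isles is at UTC+14:00.
22:00 local − 14h = 08:00 UTC.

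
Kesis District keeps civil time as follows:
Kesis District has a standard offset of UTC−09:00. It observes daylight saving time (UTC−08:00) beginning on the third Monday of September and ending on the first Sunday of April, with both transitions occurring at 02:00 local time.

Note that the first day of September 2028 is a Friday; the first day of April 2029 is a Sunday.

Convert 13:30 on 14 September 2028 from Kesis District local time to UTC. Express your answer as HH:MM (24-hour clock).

22:30

1 September 2028 is a Friday, so the first Monday is September 4 and the third is September 18.
1 April 2029 is a Sunday, so the first Sunday is April 1.
14 September 2028 does not fall between 18 September 2028 and 1 April 2029, so daylight saving is not in effect and Kesis District is at UTC−09:00.
13:30 local + 9h = 22:30 UTC.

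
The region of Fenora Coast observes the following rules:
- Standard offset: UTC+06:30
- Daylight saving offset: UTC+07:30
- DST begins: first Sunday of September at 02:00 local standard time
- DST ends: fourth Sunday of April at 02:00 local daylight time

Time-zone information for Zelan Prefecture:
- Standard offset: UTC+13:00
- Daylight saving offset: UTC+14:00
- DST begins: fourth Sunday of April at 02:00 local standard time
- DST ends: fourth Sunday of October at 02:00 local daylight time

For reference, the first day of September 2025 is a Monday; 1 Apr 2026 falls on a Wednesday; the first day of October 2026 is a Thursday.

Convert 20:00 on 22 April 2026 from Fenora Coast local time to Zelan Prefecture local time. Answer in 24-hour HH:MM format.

1 September 2025 is a Monday, so the first Sunday is September 7.
1 April 2026 is a Wednesday, so the first Sunday is April 5 and the fourth is April 26.
22 April 2026 lies within the daylight-saving period (7 September 2025 – 26 April 2026), so Fenora Coast is on daylight time, UTC+07:30.
20:00 Fenora Coast − 7h30m = 12:30 UTC.
1 April 2026 is a Wednesday, so the first Sunday is April 5 and the fourth is April 26.
1 October 2026 is a Thursday, so the first Sunday is October 4 and the fourth is October 25.
At the standard offset (UTC+13:00), 12:30 UTC + 13h = 01:30 Zelan Prefecture standard time (rolling into the next day, 23 April 2026).
The standard-time date in Zelan Prefecture, 23 April 2026, does not fall between 26 April and 25 October, so daylight saving is not in effect and Zelan Prefecture is at UTC+13:00.
12:30 UTC + 13h = 01:30 Zelan Prefecture (rolling into the next day, 23 April 2026).

01:30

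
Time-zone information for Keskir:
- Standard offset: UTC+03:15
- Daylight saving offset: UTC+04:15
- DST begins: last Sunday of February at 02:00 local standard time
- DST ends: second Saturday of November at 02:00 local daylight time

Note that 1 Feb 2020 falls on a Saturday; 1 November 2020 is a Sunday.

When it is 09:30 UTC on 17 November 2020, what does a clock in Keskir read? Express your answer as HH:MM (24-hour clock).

1 February 2020 is a Saturday, so Sundays fall on 2, 9, 16, 23; the last is February 23.
1 November 2020 is a Sunday, so the first Saturday is November 7 and the second is November 14.
At the standard offset (UTC+03:15), 09:30 UTC + 3h15m = 12:45 Keskir standard time.
The standard-time date in Keskir, 17 November 2020, is outside the daylight-saving period (23 February – 14 November), so Keskir is on standard time, UTC+03:15.
09:30 UTC + 3h15m = 12:45 local.

12:45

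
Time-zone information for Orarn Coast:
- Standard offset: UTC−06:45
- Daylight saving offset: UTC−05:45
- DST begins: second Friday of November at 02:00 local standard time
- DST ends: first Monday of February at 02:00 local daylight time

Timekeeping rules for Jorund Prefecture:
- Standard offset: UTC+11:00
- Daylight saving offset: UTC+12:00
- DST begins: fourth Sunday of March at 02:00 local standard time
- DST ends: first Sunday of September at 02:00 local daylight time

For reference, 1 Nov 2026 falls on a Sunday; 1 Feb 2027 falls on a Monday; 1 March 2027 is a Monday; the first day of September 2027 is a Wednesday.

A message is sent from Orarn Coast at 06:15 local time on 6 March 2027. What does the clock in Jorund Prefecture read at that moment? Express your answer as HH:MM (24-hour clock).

1 November 2026 is a Sunday, so the first Friday is November 6 and the second is November 13.
1 February 2027 is a Monday, so the first Monday is February 1.
6 March 2027 is outside the daylight-saving period (13 November 2026 – 1 February 2027), so Orarn Coast is on standard time, UTC−06:45.
06:15 Orarn Coast + 6h45m = 13:00 UTC.
1 March 2027 is a Monday, so the first Sunday is March 7 and the fourth is March 28.
1 September 2027 is a Wednesday, so the first Sunday is September 5.
At the standard offset (UTC+11:00), 13:00 UTC + 11h = 00:00 Jorund Prefecture standard time (rolling into the next day, 7 March 2027).
The standard-time date in Jorund Prefecture, 7 March 2027, is outside the daylight-saving period (28 March – 5 September), so Jorund Prefecture is on standard time, UTC+11:00.
13:00 UTC + 11h = 00:00 Jorund Prefecture (rolling into the next day, 7 March 2027).

00:00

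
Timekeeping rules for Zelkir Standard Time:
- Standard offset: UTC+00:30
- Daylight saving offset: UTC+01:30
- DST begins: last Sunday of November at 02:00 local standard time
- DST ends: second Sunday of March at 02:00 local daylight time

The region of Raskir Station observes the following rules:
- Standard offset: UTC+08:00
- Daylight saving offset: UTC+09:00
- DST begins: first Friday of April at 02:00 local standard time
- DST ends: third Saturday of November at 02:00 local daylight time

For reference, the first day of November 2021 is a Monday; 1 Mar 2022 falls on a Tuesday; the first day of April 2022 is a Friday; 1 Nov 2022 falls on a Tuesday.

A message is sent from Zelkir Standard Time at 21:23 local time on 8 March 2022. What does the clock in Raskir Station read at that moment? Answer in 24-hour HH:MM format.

1 November 2021 is a Monday, so Sundays fall on 7, 14, 21, 28; the last is November 28.
1 March 2022 is a Tuesday, so the first Sunday is March 6 and the second is March 13.
8 March 2022 falls between 28 November 2021 and 13 March 2022, so daylight saving is in effect and Zelkir Standard Time is at UTC+01:30.
21:23 Zelkir Standard Time − 1h30m = 19:53 UTC.
1 April 2022 is a Friday, so the first Friday is April 1.
1 November 2022 is a Tuesday, so the first Saturday is November 5 and the third is November 19.
At the standard offset (UTC+08:00), 19:53 UTC + 8h = 03:53 Raskir Station standard time (rolling into the next day, 9 March 2022).
The standard-time date in Raskir Station, 9 March 2022, does not fall between 1 April and 19 November, so daylight saving is not in effect and Raskir Station is at UTC+08:00.
19:53 UTC + 8h = 03:53 Raskir Station (rolling into the next day, 9 March 2022).

03:53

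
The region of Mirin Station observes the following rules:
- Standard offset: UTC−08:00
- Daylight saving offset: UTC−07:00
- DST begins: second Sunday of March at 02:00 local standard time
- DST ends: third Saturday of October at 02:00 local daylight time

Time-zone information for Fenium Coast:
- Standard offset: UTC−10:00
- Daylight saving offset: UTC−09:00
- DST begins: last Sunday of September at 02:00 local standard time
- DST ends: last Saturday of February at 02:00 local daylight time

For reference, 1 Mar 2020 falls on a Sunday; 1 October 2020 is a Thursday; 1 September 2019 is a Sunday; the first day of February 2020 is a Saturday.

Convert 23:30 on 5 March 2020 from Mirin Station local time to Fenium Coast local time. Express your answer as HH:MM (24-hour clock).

21:30

1 March 2020 is a Sunday, so the first Sunday is March 1 and the second is March 8.
1 October 2020 is a Thursday, so the first Saturday is October 3 and the third is October 17.
5 March 2020 is outside the daylight-saving period (8 March – 17 October), so Mirin Station is on standard time, UTC−08:00.
23:30 Mirin Station + 8h = 07:30 UTC (rolling into the next day, 6 March 2020).
1 September 2019 is a Sunday, so Sundays fall on 1, 8, 15, 22, 29; the last is September 29.
1 February 2020 is a Saturday, so Saturdays fall on 1, 8, 15, 22, 29; the last is February 29.
At the standard offset (UTC−10:00), 07:30 UTC − 10h = 21:30 Fenium Coast standard time (rolling into the previous day, 5 March 2020).
Daylight saving runs 29 September 2019 – 29 February 2020; the standard-time date in Fenium Coast, 5 March 2020, is outside that window, so Fenium Coast is on standard time at UTC−10:00.
07:30 UTC − 10h = 21:30 Fenium Coast (rolling into the previous day, 5 March 2020).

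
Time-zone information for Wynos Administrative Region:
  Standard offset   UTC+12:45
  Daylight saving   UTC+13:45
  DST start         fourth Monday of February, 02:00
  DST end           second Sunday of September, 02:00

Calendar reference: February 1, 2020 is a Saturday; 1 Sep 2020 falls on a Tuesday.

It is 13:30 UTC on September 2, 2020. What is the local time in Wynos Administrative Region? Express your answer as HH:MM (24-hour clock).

1 February 2020 is a Saturday, so the first Monday is February 3 and the fourth is February 24.
1 September 2020 is a Tuesday, so the first Sunday is September 6 and the second is September 13.
At the standard offset (UTC+12:45), 13:30 UTC + 12h45m = 02:15 Wynos Administrative Region standard time (rolling into the next day, 3 September 2020).
Daylight saving runs 24 February – 13 September; the standard-time date in Wynos Administrative Region, September 3, 2020, is inside that window, so Wynos Administrative Region is at UTC+13:45.
13:30 UTC + 13h45m = 03:15 local (rolling into the next day, 3 September 2020).

03:15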